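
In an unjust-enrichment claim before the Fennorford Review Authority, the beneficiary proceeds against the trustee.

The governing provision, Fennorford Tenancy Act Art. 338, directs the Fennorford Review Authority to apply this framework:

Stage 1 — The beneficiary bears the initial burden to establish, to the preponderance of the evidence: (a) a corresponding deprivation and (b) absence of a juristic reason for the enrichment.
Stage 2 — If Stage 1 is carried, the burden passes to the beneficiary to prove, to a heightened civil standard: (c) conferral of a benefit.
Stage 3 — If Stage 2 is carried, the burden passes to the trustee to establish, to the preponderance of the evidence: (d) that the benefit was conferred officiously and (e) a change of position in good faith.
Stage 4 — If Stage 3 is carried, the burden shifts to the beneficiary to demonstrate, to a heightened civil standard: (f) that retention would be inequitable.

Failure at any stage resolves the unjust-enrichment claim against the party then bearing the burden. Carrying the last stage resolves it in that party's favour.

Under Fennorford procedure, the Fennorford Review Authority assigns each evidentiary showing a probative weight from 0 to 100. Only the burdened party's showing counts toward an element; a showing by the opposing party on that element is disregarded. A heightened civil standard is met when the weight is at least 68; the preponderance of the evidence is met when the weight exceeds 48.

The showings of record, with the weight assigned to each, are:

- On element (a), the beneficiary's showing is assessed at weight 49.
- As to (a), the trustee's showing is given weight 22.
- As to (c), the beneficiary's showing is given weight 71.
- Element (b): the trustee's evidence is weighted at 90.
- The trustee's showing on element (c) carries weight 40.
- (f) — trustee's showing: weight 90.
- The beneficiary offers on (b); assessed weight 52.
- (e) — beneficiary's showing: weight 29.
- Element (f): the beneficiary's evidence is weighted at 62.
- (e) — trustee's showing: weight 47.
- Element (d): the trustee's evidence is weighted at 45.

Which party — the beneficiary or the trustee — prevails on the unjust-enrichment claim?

beneficiary

Stage 1 (beneficiary, the preponderance of the evidence, weight exceeds 48): (a) 49 (trustee's 22 disregarded) > 48 — meets; (b) 52 (trustee's 90 disregarded) > 48 — meets.
  Stage 1 carried; the burden remains with the beneficiary.
Stage 2 (beneficiary, a heightened civil standard, weight is at least 68): (c) 71 (trustee's 40 disregarded) ≥ 68 — meets.
  All elements met. The burden passes to the trustee.
Stage 3 (trustee, the preponderance of the evidence, weight exceeds 48): (d) 45 ≤ 48 — fails; (e) 47 (beneficiary's 29 disregarded) ≤ 48 — fails.
  The trustee does not carry Stage 3.
The analysis ends at Stage 3; the beneficiary prevails.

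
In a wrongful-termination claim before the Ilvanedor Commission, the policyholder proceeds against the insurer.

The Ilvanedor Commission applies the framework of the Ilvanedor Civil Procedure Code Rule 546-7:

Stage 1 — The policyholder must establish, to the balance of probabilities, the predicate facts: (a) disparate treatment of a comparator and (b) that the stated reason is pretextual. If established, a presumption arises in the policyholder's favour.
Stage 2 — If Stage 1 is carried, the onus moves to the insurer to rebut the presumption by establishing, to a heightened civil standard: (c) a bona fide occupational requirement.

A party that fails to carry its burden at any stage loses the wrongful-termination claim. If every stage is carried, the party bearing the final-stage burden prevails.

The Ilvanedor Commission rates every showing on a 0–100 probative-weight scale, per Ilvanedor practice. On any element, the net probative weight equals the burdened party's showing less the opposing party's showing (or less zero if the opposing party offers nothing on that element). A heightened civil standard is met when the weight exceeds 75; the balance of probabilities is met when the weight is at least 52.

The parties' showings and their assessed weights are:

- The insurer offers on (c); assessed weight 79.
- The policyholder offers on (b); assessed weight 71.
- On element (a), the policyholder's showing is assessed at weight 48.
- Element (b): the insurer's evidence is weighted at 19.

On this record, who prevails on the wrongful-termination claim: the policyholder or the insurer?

Stage 1 — burden on policyholder; standard: the balance of probabilities (weight is at least 52).
    (a): 48 < 52 [not met]
    (b): 71 − 19 = 52 ≥ 52 [met]
  The policyholder does not carry Stage 1.
The analysis ends at Stage 1; the insurer prevails.

insurer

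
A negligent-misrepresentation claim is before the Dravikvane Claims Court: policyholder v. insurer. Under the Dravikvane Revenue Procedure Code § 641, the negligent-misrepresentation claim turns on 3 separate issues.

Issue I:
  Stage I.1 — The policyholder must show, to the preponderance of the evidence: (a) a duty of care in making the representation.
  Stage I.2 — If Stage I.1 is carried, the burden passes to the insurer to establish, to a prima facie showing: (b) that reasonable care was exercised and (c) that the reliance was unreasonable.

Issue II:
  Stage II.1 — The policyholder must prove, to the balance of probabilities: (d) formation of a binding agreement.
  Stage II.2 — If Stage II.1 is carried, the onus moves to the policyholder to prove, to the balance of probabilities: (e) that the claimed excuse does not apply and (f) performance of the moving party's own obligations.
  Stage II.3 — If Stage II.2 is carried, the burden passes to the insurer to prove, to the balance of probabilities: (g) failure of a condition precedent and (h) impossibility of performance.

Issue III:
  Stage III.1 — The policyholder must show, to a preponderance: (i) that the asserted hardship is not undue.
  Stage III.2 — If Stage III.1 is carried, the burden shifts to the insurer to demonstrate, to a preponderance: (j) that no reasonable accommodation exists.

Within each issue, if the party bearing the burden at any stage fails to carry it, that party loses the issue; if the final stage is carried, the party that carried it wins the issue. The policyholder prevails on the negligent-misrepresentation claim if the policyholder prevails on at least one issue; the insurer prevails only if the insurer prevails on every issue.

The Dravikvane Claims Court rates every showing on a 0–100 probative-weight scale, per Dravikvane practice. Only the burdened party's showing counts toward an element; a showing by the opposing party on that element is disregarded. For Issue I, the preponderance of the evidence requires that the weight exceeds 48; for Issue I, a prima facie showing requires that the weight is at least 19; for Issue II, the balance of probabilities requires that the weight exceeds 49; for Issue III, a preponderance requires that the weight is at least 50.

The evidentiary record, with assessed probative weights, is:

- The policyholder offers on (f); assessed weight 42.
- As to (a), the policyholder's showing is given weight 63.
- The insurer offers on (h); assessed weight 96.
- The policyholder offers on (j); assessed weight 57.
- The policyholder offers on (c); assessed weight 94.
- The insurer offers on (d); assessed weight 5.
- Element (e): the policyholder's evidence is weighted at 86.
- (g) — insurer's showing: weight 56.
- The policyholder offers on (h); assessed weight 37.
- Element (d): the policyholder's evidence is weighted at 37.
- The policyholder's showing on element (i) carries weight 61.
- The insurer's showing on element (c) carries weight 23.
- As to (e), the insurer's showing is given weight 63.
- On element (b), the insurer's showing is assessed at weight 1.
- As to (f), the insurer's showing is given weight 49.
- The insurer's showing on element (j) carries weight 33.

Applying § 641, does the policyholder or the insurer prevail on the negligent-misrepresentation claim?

— Issue I —
At Stage I.1 the policyholder must meet the preponderance of the evidence (weight exceeds 48): on (a) the weight is 63, which does exceed 48, so (a) meets the standard.
  Stage I.1 carried; the burden shifts to the insurer.
At Stage I.2 the insurer must meet a prima facie showing (weight is at least 19): on (b) the weight is 1, which does not reach 19, so (b) does not meet the standard; on (c) the weight is 23 (the policyholder's 94 is given no effect), which does reach 19, so (c) meets the standard.
  Stage I.2 not carried; the insurer fails its burden.
The analysis ends at Stage I.2; the policyholder prevails on this issue.
— Issue II —
At Stage II.1 the policyholder must meet the balance of probabilities (weight exceeds 49): on (d) the weight is 37 (the insurer's 5 is given no effect), which does not exceed 49, so (d) does not meet the standard.
  The policyholder does not carry Stage II.1.
The insurer prevails on this issue.
— Issue III —
Stage III.1 (policyholder, a preponderance, weight is at least 50): (i) 61 ≥ 50 — meets.
  Stage III.1 carried; the burden shifts to the insurer.
Stage III.2 (insurer, a preponderance, weight is at least 50): (j) 33 (policyholder's 57 disregarded) < 50 — fails.
  Not every element is met, so the insurer fails to carry Stage III.2.
The analysis ends at Stage III.2; the policyholder prevails on this issue.
Per-issue: Issue I → policyholder; Issue II → insurer; Issue III → policyholder. The policyholder must prevail on at least one issue; overall, the policyholder prevails.

policyholder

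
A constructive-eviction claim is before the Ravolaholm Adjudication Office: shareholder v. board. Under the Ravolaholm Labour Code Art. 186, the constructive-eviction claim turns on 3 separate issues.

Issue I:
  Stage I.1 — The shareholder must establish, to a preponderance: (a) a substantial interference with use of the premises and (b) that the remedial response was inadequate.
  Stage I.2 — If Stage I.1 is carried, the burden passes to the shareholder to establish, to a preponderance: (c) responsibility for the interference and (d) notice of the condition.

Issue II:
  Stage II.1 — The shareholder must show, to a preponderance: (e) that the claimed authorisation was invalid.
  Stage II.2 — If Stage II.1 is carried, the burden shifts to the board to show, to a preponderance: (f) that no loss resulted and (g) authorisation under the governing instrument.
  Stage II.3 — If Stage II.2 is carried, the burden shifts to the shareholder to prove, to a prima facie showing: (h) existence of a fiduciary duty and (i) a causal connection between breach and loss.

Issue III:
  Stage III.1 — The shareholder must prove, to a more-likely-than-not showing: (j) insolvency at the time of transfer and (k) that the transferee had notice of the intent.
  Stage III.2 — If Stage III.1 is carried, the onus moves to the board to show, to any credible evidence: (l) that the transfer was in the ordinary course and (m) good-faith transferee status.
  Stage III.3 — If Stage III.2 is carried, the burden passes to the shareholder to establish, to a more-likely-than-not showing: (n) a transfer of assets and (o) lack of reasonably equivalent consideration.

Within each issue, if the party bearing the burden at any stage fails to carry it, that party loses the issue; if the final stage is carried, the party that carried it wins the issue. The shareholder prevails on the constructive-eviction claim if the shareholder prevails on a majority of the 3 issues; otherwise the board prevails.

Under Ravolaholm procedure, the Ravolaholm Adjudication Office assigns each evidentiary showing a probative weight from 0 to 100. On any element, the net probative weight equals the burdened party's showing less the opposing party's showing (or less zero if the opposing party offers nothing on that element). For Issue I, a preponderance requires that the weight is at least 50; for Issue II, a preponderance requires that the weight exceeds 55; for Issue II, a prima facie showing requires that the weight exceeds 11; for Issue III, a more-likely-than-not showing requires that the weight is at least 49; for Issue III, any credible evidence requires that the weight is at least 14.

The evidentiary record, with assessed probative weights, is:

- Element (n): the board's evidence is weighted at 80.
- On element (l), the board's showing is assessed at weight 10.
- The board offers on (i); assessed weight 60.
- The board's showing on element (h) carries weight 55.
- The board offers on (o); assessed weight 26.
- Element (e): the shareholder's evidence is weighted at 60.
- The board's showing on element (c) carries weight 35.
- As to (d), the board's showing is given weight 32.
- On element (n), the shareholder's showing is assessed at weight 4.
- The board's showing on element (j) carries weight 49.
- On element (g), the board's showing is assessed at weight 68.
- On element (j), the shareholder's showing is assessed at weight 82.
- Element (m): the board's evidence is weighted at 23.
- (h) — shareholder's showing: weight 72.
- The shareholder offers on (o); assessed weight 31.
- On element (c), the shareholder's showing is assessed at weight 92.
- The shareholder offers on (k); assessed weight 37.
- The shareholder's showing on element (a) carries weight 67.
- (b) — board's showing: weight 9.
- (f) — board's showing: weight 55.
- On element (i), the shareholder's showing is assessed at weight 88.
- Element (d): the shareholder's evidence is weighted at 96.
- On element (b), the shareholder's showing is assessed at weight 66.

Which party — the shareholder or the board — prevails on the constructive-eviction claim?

shareholder

— Issue I —
Stage I.1 — burden on shareholder; standard: a preponderance (weight is at least 50).
    (a): 67 ≥ 50 [met]
    (b): 66 − 9 = 57 ≥ 50 [met]
  Stage I.1 is satisfied; the shareholder continues to bear the burden.
Stage I.2 — burden on shareholder; standard: a preponderance (weight is at least 50).
    (c): 92 − 35 = 57 ≥ 50 [met]
    (d): 96 − 32 = 64 ≥ 50 [met]
  Stage I.2 carried; the final stage is satisfied.
With every stage satisfied, the shareholder prevails on this issue.
— Issue II —
Stage II.1 — burden on shareholder; standard: a preponderance (weight exceeds 55).
    (e): 60 > 55 [met]
  All elements met. The burden passes to the board.
Stage II.2 — burden on board; standard: a preponderance (weight exceeds 55).
    (f): 55 ≤ 55 [not met]
    (g): 68 > 55 [met]
  Stage II.2 not carried; the board fails its burden.
So the shareholder prevails on this issue.
— Issue III —
Stage III.1 — burden on shareholder; standard: a more-likely-than-not showing (weight is at least 49).
    (j): 82 − 49 = 33 < 49 [not met]
    (k): 37 < 49 [not met]
  Not every element is met, so the shareholder fails to carry Stage III.1.
So the board prevails on this issue.
Per-issue: Issue I → shareholder; Issue II → shareholder; Issue III → board. The shareholder must prevail on a majority of issues; overall, the shareholder prevails.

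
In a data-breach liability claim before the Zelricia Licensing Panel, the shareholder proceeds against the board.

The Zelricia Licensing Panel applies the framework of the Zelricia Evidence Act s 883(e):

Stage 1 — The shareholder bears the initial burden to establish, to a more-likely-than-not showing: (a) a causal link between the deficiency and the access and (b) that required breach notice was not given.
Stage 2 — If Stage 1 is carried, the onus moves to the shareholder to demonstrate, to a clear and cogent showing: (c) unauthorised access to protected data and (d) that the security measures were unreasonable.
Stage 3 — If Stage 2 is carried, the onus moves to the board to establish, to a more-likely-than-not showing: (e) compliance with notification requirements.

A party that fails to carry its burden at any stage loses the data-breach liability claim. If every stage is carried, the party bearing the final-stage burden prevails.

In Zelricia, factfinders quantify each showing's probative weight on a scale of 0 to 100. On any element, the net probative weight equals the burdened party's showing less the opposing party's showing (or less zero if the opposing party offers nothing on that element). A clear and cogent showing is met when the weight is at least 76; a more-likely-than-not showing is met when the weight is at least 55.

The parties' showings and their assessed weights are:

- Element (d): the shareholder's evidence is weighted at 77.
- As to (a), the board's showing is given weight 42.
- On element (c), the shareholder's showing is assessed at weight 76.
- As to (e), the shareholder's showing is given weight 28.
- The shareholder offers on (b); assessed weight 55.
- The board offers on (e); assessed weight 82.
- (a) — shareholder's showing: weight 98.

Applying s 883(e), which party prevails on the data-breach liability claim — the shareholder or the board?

shareholder

Stage 1 (shareholder, a more-likely-than-not showing, weight is at least 55): (a) net 98−42=56 ≥ 55 — meets; (b) 55 ≥ 55 — meets.
  Stage 1 carried; the burden remains with the shareholder.
Stage 2 (shareholder, a clear and cogent showing, weight is at least 76): (c) 76 ≥ 76 — meets; (d) 77 ≥ 76 — meets.
  Stage 2 is satisfied; the onus moves to the board.
Stage 3 (board, a more-likely-than-not showing, weight is at least 55): (e) net 82−28=54 < 55 — fails.
  The board does not carry Stage 3.
The analysis ends at Stage 3; the shareholder prevails.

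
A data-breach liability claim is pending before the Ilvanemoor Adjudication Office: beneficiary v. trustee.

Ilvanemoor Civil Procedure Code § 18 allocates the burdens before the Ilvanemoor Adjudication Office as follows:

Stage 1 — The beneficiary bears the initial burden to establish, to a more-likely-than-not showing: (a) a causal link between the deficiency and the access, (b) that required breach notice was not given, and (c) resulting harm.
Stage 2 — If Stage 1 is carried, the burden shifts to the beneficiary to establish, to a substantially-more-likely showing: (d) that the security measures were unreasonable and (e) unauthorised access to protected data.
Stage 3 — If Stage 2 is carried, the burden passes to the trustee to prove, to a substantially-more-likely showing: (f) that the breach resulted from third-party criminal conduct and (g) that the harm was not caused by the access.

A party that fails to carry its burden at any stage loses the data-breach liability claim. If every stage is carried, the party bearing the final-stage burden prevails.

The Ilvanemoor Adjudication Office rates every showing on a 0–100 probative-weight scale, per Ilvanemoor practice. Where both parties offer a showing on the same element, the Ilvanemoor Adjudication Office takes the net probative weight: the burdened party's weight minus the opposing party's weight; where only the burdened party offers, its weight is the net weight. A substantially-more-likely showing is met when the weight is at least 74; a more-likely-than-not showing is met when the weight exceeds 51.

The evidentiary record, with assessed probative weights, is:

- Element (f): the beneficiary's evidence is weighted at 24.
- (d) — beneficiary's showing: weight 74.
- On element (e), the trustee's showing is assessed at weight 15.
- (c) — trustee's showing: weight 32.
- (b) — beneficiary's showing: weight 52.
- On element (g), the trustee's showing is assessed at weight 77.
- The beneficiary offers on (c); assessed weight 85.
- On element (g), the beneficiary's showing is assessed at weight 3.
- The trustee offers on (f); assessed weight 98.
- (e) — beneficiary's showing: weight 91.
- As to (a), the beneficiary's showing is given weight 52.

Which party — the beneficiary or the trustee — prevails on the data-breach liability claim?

trustee

At Stage 1 the beneficiary must meet a more-likely-than-not showing (weight exceeds 51): on (a) the weight is 52, > 51, so (a) meets the standard; on (b) the weight is 52, which does exceed 51, so (b) meets the standard; on (c) the weight is 85 less the opposing 32 gives net 53, which does exceed 51, so (c) meets the standard.
  Stage 1 is satisfied; the beneficiary continues to bear the burden.
At Stage 2 the beneficiary must meet a substantially-more-likely showing (weight is at least 74): on (d) the weight is 74, ≥ 74, so (d) meets the standard; on (e) the weight is 91 less the opposing 15 gives net 76, which does reach 74, so (e) meets the standard.
  All elements met. The burden passes to the trustee.
At Stage 3 the trustee must meet a substantially-more-likely showing (weight is at least 74): on (f) the weight is 98 less the opposing 24 gives net 74, ≥ 74, so (f) meets the standard; on (g) the weight is 77 less the opposing 3 gives net 74, which does reach 74, so (g) meets the standard.
  Stage 3 carried; the final stage is satisfied.
All stages carried — the trustee prevails.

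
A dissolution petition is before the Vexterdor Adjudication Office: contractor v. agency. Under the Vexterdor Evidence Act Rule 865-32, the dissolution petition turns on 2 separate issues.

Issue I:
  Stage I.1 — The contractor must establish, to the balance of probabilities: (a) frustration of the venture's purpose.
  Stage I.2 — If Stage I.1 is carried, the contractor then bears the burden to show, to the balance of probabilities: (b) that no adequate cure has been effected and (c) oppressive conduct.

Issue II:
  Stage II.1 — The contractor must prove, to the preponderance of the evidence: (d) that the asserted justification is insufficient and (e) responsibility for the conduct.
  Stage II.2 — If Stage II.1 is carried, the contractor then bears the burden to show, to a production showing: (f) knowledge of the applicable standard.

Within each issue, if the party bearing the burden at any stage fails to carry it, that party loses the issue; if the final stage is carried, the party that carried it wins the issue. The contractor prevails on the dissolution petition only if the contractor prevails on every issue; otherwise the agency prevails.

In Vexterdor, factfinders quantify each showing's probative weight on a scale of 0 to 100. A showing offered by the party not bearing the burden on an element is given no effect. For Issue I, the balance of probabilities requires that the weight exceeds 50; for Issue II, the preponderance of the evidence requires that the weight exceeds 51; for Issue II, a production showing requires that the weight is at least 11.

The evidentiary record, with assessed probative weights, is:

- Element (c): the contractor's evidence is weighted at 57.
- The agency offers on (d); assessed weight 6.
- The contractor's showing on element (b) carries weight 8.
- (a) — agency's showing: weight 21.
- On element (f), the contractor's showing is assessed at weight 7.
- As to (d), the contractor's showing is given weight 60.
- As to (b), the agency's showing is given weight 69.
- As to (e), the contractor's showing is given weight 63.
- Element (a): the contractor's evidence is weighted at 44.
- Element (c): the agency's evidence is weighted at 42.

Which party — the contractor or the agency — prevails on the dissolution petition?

— Issue I —
Stage I.1 — burden on contractor; standard: the balance of probabilities (weight exceeds 50).
    (a): 44 (agency's 21 disregarded) ≤ 50 [not met]
  Not every element is met, so the contractor fails to carry Stage I.1.
So the agency prevails on this issue.
— Issue II —
At Stage II.1 the contractor must meet the preponderance of the evidence (weight exceeds 51): on (d) the weight is 60 (the agency's 6 is given no effect), which does exceed 51, so (d) meets the standard; on (e) the weight is 63, which does exceed 51, so (e) meets the standard.
  Stage II.1 carried; the burden remains with the contractor.
At Stage II.2 the contractor must meet a production showing (weight is at least 11): on (f) the weight is 7, < 11, so (f) does not meet the standard.
  Not every element is met, so the contractor fails to carry Stage II.2.
The agency prevails on this issue.
Per-issue: Issue I → agency; Issue II → agency. The contractor must prevail on every issue; overall, the agency prevails.

agency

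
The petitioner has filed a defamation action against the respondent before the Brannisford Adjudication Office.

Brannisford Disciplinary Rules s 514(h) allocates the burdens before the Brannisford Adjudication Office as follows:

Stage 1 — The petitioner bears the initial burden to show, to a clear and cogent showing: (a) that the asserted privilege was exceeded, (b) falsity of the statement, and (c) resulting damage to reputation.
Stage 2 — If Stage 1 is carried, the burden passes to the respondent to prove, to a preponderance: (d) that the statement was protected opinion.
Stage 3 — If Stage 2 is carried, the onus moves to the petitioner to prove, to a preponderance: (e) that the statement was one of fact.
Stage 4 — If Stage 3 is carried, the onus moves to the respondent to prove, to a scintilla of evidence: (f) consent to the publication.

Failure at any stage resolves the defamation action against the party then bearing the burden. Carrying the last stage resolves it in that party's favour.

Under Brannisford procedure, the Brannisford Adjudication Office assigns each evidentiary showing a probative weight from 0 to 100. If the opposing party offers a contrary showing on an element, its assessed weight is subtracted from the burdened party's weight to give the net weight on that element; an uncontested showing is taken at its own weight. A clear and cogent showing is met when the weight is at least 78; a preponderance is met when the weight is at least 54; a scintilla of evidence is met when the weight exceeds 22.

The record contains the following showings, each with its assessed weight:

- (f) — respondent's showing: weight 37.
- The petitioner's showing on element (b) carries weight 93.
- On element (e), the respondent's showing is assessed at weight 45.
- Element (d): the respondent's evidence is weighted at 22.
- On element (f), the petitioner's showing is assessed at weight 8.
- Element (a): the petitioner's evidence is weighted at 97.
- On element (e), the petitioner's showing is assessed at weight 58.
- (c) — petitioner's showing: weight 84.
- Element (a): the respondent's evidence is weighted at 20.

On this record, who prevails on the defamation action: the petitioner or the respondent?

respondent

Stage 1 — burden on petitioner; standard: a clear and cogent showing (weight is at least 78).
    (a): 97 − 20 = 77 < 78 [not met]
    (b): 93 ≥ 78 [met]
    (c): 84 ≥ 78 [met]
  The petitioner does not carry Stage 1.
The respondent prevails.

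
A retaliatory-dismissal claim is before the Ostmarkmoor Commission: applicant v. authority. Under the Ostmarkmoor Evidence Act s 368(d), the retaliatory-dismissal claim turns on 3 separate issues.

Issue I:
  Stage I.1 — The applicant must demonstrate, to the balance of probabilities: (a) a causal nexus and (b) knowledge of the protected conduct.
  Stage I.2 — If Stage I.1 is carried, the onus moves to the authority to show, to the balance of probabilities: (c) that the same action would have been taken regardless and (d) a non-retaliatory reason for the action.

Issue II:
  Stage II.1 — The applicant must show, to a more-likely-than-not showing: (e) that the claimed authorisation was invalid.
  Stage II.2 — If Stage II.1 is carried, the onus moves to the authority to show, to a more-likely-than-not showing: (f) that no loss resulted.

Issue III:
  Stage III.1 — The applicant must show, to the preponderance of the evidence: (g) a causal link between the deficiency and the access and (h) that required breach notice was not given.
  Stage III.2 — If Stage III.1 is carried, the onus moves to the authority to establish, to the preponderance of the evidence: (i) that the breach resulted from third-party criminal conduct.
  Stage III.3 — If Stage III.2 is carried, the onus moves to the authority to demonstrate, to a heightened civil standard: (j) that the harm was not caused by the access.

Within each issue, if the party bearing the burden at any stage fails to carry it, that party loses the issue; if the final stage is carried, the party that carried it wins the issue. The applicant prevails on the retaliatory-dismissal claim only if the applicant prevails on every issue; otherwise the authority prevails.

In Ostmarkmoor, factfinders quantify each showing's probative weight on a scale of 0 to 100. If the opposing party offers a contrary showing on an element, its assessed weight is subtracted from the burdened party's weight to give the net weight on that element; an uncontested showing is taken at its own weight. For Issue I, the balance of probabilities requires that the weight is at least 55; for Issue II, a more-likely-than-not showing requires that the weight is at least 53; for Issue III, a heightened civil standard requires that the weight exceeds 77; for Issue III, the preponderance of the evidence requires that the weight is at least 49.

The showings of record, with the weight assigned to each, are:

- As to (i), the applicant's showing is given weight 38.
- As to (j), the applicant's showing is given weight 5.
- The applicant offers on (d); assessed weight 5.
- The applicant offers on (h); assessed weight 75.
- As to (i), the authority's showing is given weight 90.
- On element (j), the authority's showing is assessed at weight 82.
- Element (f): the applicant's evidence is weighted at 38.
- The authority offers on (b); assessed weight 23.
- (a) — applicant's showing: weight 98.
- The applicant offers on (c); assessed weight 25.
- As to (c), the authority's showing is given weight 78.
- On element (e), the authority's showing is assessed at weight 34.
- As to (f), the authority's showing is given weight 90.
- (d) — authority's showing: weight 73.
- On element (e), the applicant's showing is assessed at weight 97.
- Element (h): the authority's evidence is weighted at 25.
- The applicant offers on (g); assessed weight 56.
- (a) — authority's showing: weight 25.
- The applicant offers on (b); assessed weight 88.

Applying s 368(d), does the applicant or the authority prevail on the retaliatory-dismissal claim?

applicant

— Issue I —
Stage I.1 — burden on applicant; standard: the balance of probabilities (weight is at least 55).
    (a): 98 − 25 = 73 ≥ 55 [met]
    (b): 88 − 23 = 65 ≥ 55 [met]
  Stage I.1 is satisfied; the onus moves to the authority.
Stage I.2 — burden on authority; standard: the balance of probabilities (weight is at least 55).
    (c): 78 − 25 = 53 < 55 [not met]
    (d): 73 − 5 = 68 ≥ 55 [met]
  Not every element is met, so the authority fails to carry Stage I.2.
So the applicant prevails on this issue.
— Issue II —
Stage II.1 (applicant, a more-likely-than-not showing, weight is at least 53): (e) net 97−34=63 ≥ 53 — meets.
  Stage II.1 carried; the burden shifts to the authority.
Stage II.2 (authority, a more-likely-than-not showing, weight is at least 53): (f) net 90−38=52 < 53 — fails.
  Stage II.2 not carried; the authority fails its burden.
The applicant prevails on this issue.
— Issue III —
Stage III.1 — burden on applicant; standard: the preponderance of the evidence (weight is at least 49).
    (g): 56 ≥ 49 [met]
    (h): 75 − 25 = 50 ≥ 49 [met]
  Stage III.1 is satisfied; the onus moves to the authority.
Stage III.2 — burden on authority; standard: the preponderance of the evidence (weight is at least 49).
    (i): 90 − 38 = 52 ≥ 49 [met]
  All elements met. The authority retains the burden for Stage III.3.
Stage III.3 — burden on authority; standard: a heightened civil standard (weight exceeds 77).
    (j): 82 − 5 = 77 ≤ 77 [not met]
  The authority does not carry Stage III.3.
The analysis ends at Stage III.3; the applicant prevails on this issue.
Per-issue: Issue I → applicant; Issue II → applicant; Issue III → applicant. The applicant must prevail on every issue; overall, the applicant prevails.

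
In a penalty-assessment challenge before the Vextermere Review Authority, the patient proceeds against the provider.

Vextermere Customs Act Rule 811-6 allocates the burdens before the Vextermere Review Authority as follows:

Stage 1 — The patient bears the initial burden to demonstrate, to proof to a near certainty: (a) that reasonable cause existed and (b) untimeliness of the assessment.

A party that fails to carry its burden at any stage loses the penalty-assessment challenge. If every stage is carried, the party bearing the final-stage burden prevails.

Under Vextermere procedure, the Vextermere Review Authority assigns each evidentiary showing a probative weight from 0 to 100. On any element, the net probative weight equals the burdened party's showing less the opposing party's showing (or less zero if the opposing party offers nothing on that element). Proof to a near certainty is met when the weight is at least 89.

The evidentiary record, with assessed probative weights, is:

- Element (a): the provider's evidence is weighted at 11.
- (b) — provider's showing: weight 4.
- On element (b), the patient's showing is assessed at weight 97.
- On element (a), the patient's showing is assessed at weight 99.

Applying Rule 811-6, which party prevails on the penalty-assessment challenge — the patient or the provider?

At Stage 1 the patient must meet proof to a near certainty (weight is at least 89): on (a) the weight is 99 less the opposing 11 gives net 88, which does not reach 89, so (a) does not meet the standard; on (b) the weight is 97 less the opposing 4 gives net 93, ≥ 89, so (b) meets the standard.
  Not every element is met, so the patient fails to carry Stage 1.
The provider prevails.

provider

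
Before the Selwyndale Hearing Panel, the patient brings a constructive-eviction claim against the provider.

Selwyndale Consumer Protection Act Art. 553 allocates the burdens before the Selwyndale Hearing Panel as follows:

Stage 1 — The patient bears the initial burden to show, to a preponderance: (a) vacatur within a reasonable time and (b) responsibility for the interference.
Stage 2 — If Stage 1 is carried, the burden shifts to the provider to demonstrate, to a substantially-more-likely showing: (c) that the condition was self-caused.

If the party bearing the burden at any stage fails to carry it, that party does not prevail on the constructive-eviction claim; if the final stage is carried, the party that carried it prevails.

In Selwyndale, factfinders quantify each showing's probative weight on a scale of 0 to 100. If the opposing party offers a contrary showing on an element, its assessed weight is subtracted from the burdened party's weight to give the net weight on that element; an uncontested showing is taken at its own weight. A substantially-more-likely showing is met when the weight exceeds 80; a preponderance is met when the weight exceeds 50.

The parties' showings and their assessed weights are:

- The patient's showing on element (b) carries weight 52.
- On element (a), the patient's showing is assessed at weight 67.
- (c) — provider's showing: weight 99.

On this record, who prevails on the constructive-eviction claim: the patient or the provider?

Stage 1 — burden on patient; standard: a preponderance (weight exceeds 50).
    (a): 67 > 50 [met]
    (b): 52 > 50 [met]
  Stage 1 is satisfied; the onus moves to the provider.
Stage 2 — burden on provider; standard: a substantially-more-likely showing (weight exceeds 80).
    (c): 99 > 80 [met]
  Stage 2 carried; the final stage is satisfied.
All stages carried — the provider prevails.

provider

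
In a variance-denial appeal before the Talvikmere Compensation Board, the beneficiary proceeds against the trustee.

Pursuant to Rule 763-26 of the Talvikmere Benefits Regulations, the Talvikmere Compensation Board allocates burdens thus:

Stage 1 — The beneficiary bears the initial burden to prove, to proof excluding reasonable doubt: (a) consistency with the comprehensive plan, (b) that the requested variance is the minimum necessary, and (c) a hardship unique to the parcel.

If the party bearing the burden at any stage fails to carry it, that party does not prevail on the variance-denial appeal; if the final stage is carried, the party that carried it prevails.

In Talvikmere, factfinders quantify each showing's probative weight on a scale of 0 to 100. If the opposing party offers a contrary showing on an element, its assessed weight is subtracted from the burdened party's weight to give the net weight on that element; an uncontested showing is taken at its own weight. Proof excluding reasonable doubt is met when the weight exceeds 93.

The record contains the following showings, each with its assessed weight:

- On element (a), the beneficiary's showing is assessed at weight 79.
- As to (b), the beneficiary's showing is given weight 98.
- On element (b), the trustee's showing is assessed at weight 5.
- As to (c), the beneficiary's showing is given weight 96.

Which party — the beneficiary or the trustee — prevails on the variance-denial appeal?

trustee

Stage 1 (beneficiary, proof excluding reasonable doubt, weight exceeds 93): (a) 79 ≤ 93 — fails; (b) net 98−5=93 ≤ 93 — fails; (c) 96 > 93 — meets.
  Stage 1 not carried; the beneficiary fails its burden.
The trustee prevails.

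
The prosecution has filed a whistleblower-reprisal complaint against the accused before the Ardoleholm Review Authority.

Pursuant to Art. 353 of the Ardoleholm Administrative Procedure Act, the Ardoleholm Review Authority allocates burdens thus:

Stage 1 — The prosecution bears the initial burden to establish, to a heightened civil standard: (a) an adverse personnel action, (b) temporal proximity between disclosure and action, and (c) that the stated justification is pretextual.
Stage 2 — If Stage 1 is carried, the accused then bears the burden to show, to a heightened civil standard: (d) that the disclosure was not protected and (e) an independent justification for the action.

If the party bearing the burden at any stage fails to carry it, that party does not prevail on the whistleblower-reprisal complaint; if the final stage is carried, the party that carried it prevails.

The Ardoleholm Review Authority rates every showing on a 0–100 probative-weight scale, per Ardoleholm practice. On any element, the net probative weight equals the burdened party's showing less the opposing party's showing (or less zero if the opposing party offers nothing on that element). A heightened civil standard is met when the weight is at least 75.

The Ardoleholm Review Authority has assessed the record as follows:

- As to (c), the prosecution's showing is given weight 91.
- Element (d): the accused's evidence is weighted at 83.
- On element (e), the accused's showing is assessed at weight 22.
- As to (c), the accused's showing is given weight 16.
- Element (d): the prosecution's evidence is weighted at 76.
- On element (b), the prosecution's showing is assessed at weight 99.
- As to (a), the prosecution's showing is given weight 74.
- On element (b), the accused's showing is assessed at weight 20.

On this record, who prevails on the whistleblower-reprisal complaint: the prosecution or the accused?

Stage 1 (prosecution, a heightened civil standard, weight is at least 75): (a) 74 < 75 — fails; (b) net 99−20=79 ≥ 75 — meets; (c) net 91−16=75 ≥ 75 — meets.
  Stage 1 not carried; the prosecution fails its burden.
So the accused prevails.

accused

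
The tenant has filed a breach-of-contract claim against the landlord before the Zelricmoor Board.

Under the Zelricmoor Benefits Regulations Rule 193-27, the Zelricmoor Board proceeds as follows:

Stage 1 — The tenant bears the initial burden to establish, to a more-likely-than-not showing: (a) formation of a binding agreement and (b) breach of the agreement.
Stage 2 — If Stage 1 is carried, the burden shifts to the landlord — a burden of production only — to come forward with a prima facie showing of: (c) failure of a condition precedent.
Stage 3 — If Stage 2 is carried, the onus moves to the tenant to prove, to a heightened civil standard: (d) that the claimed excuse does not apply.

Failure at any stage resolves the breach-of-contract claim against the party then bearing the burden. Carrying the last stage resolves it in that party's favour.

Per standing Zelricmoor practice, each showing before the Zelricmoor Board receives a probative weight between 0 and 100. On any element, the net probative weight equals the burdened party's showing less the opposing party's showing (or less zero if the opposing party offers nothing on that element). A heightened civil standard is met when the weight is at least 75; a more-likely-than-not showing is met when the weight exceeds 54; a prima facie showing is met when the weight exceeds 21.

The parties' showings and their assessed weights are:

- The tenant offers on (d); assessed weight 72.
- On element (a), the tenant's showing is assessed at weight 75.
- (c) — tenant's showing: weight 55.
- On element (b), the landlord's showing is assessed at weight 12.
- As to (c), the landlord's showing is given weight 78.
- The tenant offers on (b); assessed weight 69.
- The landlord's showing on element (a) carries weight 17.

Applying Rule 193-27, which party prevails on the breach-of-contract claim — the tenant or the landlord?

landlord

Stage 1 (tenant, a more-likely-than-not showing, weight exceeds 54): (a) net 75−17=58 > 54 — meets; (b) net 69−12=57 > 54 — meets.
  The tenant carries Stage 1; the landlord now bears the burden.
Stage 2 (landlord, a prima facie showing, weight exceeds 21): (c) net 78−55=23 > 21 — meets.
  Stage 2 carried; the burden shifts to the tenant.
Stage 3 (tenant, a heightened civil standard, weight is at least 75): (d) 72 < 75 — fails.
  Stage 3 not carried; the tenant fails its burden.
The analysis ends at Stage 3; the landlord prevails.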